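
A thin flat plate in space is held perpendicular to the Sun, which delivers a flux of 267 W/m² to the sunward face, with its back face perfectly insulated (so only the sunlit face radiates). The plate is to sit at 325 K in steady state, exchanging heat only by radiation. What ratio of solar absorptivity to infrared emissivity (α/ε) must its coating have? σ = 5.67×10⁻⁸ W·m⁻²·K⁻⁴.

Balance: αS·A = εσ·1A·T⁴ ⇒ α/ε = σT⁴/S.
α/ε = 5.67×10⁻⁸·(325)⁴/267 = 5.67×10⁻⁸·1.116×10¹⁰/267.

α/ε ≈ 2.37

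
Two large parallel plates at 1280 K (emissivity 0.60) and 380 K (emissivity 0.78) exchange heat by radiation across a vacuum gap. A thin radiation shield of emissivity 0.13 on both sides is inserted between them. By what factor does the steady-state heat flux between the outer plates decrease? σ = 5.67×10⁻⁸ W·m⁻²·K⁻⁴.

Without shield: q₀ = σΔ(T⁴)/(1/ε₁+1/ε₂−1) with denominator 1.949.
With shield the two gaps are in series; the resistances add: (1/ε₁+1/ε_s−1)+(1/ε_s+1/ε₂−1) = 8.359+7.974 = 16.33.
Heat-flux ratio q₀/q = 16.33/1.949.

factor ≈ 8.38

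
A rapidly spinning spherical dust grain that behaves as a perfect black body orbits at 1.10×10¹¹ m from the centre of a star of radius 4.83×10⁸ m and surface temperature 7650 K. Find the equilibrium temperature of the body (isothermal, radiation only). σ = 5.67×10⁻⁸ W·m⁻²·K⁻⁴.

T ≈ 358 K

The star's surface emits σT_*⁴; at distance d the flux is S = σT_*⁴(R_*/d)².
S = 5.67×10⁻⁸·(7650)⁴·(4.83×10⁸/1.10×10¹¹)² = 3744 W/m².
For an isothermal sphere T⁴ = (1−a)S/(4σ) = 1.651×10¹⁰ K⁴.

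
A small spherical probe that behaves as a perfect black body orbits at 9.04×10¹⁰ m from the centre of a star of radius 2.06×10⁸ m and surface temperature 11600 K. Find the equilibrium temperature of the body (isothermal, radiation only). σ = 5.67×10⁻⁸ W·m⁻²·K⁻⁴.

The star's surface emits σT_*⁴; at distance d the flux is S = σT_*⁴(R_*/d)².
S = 5.67×10⁻⁸·(11600)⁴·(2.06×10⁸/9.04×10¹⁰)² = 5331 W/m².
For an isothermal sphere T⁴ = (1−a)S/(4σ) = 2.351×10¹⁰ K⁴.

T ≈ 392 K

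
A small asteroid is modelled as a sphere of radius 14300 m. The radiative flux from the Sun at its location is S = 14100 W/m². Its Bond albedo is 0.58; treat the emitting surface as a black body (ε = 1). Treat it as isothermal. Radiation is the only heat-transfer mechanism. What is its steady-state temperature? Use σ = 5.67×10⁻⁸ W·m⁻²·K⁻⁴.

At equilibrium, absorbed power = emitted power.
Absorbing cross-section = πr² = 6.424×10⁸ m²; emitting surface = 4πr² = 2.570×10⁹ m² (ratio 4).
(1−a)S·A_cross = εσ·A_surf·T⁴  ⇒  T⁴ = (1−a)S/(4σ).
T⁴ = 0.420·14100/(4·5.67×10⁻⁸) = 2.611×10¹⁰ K⁴.
T = (2.611×10¹⁰)^(1/4).

T ≈ 402 K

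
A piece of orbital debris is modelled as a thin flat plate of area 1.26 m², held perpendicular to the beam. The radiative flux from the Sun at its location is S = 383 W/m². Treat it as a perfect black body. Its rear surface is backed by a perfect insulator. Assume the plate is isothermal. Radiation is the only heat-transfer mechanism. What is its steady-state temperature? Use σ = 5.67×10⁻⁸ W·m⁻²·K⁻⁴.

T ≈ 287 K

At equilibrium, absorbed power = emitted power.
Absorbing cross-section = A = 1.260 m²; emitting surface = A = 1.260 m² (ratio 1).
S·A_cross = εσ·A_surf·T⁴  ⇒  T⁴ = S/(1σ).
T⁴ = 1.00·383/(1·5.67×10⁻⁸) = 6.755×10⁹ K⁴.
T = (6.755×10⁹)^(1/4).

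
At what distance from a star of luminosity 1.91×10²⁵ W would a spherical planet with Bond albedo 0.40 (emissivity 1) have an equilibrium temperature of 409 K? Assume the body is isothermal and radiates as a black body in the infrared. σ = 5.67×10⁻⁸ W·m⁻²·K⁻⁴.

For an isothermal black-emitting sphere, (1−a)S·πr² = σ·4πr²·T⁴ ⇒ S = 4σT⁴/(1−a).
S = 4·5.67×10⁻⁸·(409)⁴/0.600 = 10580 W/m².
Flux falls as S = L/(4πd²), so d = √(L/(4πS)) = √(1.91×10²⁵/(4π·10580)).

d ≈ 1.20×10¹⁰ m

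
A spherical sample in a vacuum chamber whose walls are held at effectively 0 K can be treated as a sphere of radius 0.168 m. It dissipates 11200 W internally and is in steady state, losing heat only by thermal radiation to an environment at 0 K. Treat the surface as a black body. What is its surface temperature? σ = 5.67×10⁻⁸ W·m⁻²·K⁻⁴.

Steady state: internal power = radiated power, P = εσA T⁴.
Radiating area A = 4πr² = 0.3547 m².
T⁴ = P/(εσA) = 11200/(1.0·5.67×10⁻⁸·0.3547) = 5.569×10¹¹ K⁴.
T = (5.569×10¹¹)^(1/4).

T ≈ 864 K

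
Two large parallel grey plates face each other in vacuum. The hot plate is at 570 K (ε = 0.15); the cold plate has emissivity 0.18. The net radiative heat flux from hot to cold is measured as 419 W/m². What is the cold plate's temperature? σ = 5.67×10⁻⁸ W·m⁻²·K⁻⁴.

q = σ(T₁⁴ − T₂⁴)/(1/ε₁ + 1/ε₂ − 1); denominator = 11.22.
T₂⁴ = T₁⁴ − q·(1/ε₁+1/ε₂−1)/σ = 1.056×10¹¹ − 419·11.22/5.67×10⁻⁸
    = 2.263×10¹⁰ K⁴.

T₂ ≈ 388 K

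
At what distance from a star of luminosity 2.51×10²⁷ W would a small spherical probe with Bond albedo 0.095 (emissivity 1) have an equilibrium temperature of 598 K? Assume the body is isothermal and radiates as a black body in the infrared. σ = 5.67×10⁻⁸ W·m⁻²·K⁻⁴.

d ≈ 7.89×10¹⁰ m

For an isothermal black-emitting sphere, (1−a)S·πr² = σ·4πr²·T⁴ ⇒ S = 4σT⁴/(1−a).
S = 4·5.67×10⁻⁸·(598)⁴/0.905 = 32050 W/m².
Flux falls as S = L/(4πd²), so d = √(L/(4πS)) = √(2.51×10²⁷/(4π·32050)).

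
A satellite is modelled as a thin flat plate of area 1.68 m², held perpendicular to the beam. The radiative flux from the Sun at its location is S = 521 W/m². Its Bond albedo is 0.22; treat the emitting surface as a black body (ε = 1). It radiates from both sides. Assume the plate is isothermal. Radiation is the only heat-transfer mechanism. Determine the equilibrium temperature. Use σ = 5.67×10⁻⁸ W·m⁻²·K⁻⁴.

At equilibrium, absorbed power = emitted power.
Absorbing cross-section = A = 1.680 m²; emitting surface = 2A = 3.360 m² (ratio 2).
(1−a)S·A_cross = εσ·A_surf·T⁴  ⇒  T⁴ = (1−a)S/(2σ).
T⁴ = 0.780·521/(2·5.67×10⁻⁸) = 3.584×10⁹ K⁴.
T = (3.584×10⁹)^(1/4).

T ≈ 245 K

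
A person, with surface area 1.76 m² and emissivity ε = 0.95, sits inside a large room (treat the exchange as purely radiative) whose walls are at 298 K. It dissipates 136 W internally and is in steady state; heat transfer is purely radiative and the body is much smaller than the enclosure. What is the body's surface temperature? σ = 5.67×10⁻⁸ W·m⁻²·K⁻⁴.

T ≈ 311 K

For a small grey body in a large enclosure, net radiated power = εσA(T⁴ − T_w⁴).
Steady state: P = εσA(T⁴ − T_w⁴) with A = 1.76 m².
T⁴ = P/(εσA) + T_w⁴ = 136/(0.95·5.67×10⁻⁸·1.760) + (298)⁴
    = 1.435×10⁹ + 7.886×10⁹ = 9.321×10⁹ K⁴.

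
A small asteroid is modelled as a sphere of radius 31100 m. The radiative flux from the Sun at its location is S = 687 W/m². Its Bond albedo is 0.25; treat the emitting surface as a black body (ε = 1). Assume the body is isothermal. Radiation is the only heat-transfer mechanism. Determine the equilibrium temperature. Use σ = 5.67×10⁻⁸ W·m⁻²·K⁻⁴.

At equilibrium, absorbed power = emitted power.
Absorbing cross-section = πr² = 3.039×10⁹ m²; emitting surface = 4πr² = 1.215×10¹⁰ m² (ratio 4).
(1−a)S·A_cross = εσ·A_surf·T⁴  ⇒  T⁴ = (1−a)S/(4σ).
T⁴ = 0.750·687/(4·5.67×10⁻⁸) = 2.272×10⁹ K⁴.
T = (2.272×10⁹)^(1/4).

T ≈ 218 K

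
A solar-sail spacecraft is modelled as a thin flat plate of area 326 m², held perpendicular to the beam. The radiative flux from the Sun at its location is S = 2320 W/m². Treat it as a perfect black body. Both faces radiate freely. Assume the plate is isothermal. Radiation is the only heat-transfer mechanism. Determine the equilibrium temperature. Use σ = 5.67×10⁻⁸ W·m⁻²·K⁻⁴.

T ≈ 378 K

At equilibrium, absorbed power = emitted power.
Absorbing cross-section = A = 326.0 m²; emitting surface = 2A = 652.0 m² (ratio 2).
S·A_cross = εσ·A_surf·T⁴  ⇒  T⁴ = S/(2σ).
T⁴ = 1.00·2320/(2·5.67×10⁻⁸) = 2.046×10¹⁰ K⁴.
T = (2.046×10¹⁰)^(1/4).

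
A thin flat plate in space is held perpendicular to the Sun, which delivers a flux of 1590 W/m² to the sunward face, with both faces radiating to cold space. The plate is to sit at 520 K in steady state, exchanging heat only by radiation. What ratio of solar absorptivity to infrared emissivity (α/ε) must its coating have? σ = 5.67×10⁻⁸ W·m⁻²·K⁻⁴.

Balance: αS·A = εσ·2A·T⁴ ⇒ α/ε = 2σT⁴/S.
α/ε = 2·5.67×10⁻⁸·(520)⁴/1590 = 2·5.67×10⁻⁸·7.312×10¹⁰/1590.

α/ε ≈ 5.21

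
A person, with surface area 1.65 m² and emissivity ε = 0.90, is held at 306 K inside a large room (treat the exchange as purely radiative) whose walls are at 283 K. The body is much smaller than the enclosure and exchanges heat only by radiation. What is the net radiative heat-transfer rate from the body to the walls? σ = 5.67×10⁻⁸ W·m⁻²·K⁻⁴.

P_net ≈ 198 W

For a small grey body in a large enclosure: P_net = εσA(T_body⁴ − T_wall⁴).
A = 1.65 m²; T_body⁴ − T_wall⁴ = 8.768×10⁹ − 6.414×10⁹ = 2.353×10⁹ K⁴.
|P_net| = 0.90·5.67×10⁻⁸·1.650·2.353×10⁹.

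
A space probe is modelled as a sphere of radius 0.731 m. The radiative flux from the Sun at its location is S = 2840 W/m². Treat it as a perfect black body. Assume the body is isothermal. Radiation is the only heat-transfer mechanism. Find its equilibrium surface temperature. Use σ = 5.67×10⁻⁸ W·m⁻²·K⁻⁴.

At equilibrium, absorbed power = emitted power.
Absorbing cross-section = πr² = 1.679 m²; emitting surface = 4πr² = 6.715 m² (ratio 4).
S·A_cross = εσ·A_surf·T⁴  ⇒  T⁴ = S/(4σ).
T⁴ = 1.00·2840/(4·5.67×10⁻⁸) = 1.252×10¹⁰ K⁴.
T = (1.252×10¹⁰)^(1/4).

T ≈ 335 K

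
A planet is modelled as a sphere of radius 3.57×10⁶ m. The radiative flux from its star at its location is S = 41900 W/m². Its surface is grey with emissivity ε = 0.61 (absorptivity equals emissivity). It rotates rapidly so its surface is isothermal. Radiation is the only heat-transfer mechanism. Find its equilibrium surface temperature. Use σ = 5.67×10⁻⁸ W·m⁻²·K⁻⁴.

At equilibrium, absorbed power = emitted power.
Absorbing cross-section = πr² = 4.004×10¹³ m²; emitting surface = 4πr² = 1.602×10¹⁴ m² (ratio 4).
εS·A_cross = εσ·A_surf·T⁴  ⇒  T⁴ = S/(4σ)   (ε cancels).
T⁴ = 41900/(4·5.67×10⁻⁸) = 1.847×10¹¹ K⁴.
T = (1.847×10¹¹)^(1/4).

T ≈ 656 K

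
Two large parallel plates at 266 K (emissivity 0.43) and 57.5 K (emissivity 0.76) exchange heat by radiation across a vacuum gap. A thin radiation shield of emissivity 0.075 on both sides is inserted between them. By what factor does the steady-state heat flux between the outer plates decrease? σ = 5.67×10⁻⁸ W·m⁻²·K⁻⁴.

factor ≈ 10.7

Without shield: q₀ = σΔ(T⁴)/(1/ε₁+1/ε₂−1) with denominator 2.641.
With shield the two gaps are in series; the resistances add: (1/ε₁+1/ε_s−1)+(1/ε_s+1/ε₂−1) = 14.66+13.65 = 28.31.
Heat-flux ratio q₀/q = 28.31/2.641.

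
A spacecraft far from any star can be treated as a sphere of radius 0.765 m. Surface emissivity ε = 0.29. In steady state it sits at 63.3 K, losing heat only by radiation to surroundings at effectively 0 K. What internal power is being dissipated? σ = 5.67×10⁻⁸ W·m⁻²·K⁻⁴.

Steady state: P = εσA T⁴.
A = 4πr² = 7.354 m²; T⁴ = (63.3)⁴ = 1.606×10⁷ K⁴.
P = 0.29 × 5.67×10⁻⁸ × 7.354 × 1.606×10⁷.

P ≈ 1.94 W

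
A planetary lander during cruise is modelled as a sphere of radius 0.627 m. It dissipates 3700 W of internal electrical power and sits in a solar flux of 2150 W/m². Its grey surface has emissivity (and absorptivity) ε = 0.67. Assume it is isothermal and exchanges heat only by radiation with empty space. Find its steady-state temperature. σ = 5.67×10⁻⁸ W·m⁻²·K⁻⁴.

T ≈ 413 K

At steady state, absorbed solar power + internal power = radiated power.
Absorbed: α·S·A_cross = 0.67·2150·1.235 = 1779 W (cross-section πr²).
Total input = 1779 + 3700 = 5479 W.
Radiated: εσ·A_surf·T⁴ with A_surf = 4πr² = 4.940 m².
T⁴ = 5479/(0.67·5.67×10⁻⁸·4.940) = 2.919×10¹⁰ K⁴.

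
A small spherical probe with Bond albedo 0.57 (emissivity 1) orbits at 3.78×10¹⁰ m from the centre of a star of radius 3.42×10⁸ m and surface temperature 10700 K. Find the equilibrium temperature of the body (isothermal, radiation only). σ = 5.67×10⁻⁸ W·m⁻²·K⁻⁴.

The star's surface emits σT_*⁴; at distance d the flux is S = σT_*⁴(R_*/d)².
S = 5.67×10⁻⁸·(10700)⁴·(3.42×10⁸/3.78×10¹⁰)² = 60840 W/m².
For an isothermal sphere T⁴ = (1−a)S/(4σ) = 1.153×10¹¹ K⁴.

T ≈ 583 K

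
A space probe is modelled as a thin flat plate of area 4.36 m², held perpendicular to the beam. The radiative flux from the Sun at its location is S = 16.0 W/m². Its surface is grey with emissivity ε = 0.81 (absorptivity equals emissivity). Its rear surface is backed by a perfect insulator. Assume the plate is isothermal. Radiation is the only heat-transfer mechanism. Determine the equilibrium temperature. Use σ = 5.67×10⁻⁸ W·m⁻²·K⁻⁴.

T ≈ 130 K

At equilibrium, absorbed power = emitted power.
Absorbing cross-section = A = 4.360 m²; emitting surface = A = 4.360 m² (ratio 1).
εS·A_cross = εσ·A_surf·T⁴  ⇒  T⁴ = S/(1σ)   (ε cancels).
T⁴ = 16.0/(1·5.67×10⁻⁸) = 2.822×10⁸ K⁴.
T = (2.822×10⁸)^(1/4).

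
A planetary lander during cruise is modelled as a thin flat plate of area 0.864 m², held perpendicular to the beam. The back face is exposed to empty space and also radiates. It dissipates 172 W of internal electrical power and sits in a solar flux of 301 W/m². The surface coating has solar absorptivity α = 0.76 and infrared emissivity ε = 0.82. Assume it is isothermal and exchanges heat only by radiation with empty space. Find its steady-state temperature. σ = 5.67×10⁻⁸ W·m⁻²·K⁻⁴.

T ≈ 260 K

At steady state, absorbed solar power + internal power = radiated power.
Absorbed: α·S·A_cross = 0.76·301·0.8640 = 197.6 W (cross-section A).
Total input = 197.6 + 172 = 369.6 W.
Radiated: εσ·A_surf·T⁴ with A_surf = 2A = 1.728 m².
T⁴ = 369.6/(0.82·5.67×10⁻⁸·1.728) = 4.601×10⁹ K⁴.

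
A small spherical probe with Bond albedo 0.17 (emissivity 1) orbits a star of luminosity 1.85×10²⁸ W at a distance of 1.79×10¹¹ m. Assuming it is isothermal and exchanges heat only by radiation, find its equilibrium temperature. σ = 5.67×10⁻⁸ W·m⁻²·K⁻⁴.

First find the stellar flux at distance d: S = L/(4πd²) = 1.85×10²⁸/(4π·(1.79×10¹¹)²) = 45950 W/m².
For an isothermal sphere, absorbed (1−a)S·πr² = emitted σ·4πr²·T⁴, so T⁴ = (1−a)S/(4σ).
T⁴ = 0.830·45950/(4·5.67×10⁻⁸) = 1.681×10¹¹ K⁴.

T ≈ 640 K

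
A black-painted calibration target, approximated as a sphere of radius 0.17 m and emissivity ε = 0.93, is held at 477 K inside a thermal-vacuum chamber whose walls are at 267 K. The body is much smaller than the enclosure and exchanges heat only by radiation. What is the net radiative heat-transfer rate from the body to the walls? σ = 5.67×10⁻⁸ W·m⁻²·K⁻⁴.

For a small grey body in a large enclosure: P_net = εσA(T_body⁴ − T_wall⁴).
A = 4πr² = 0.3632 m²; T_body⁴ − T_wall⁴ = 5.177×10¹⁰ − 5.082×10⁹ = 4.669×10¹⁰ K⁴.
|P_net| = 0.93·5.67×10⁻⁸·0.3632·4.669×10¹⁰.

P_net ≈ 894 W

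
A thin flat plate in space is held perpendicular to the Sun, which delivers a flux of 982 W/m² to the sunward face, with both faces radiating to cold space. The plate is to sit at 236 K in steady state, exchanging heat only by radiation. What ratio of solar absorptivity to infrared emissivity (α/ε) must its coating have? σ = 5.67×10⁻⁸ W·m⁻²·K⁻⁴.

Balance: αS·A = εσ·2A·T⁴ ⇒ α/ε = 2σT⁴/S.
α/ε = 2·5.67×10⁻⁸·(236)⁴/982 = 2·5.67×10⁻⁸·3.102×10⁹/982.

α/ε ≈ 0.358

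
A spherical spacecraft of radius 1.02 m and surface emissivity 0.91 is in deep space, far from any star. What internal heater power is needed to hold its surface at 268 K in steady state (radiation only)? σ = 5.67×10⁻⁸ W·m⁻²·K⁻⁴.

P = εσ·4πr²·T⁴.
4πr² = 13.07 m²; T⁴ = 5.159×10⁹ K⁴.
P = 0.91·5.67×10⁻⁸·13.07·5.159×10⁹.

P ≈ 3480 W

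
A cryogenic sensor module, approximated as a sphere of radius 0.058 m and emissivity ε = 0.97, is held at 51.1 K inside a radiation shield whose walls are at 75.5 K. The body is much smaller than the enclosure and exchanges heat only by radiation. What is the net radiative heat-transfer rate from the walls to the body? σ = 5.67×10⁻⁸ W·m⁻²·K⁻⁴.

For a small grey body in a large enclosure: P_net = εσA(T_body⁴ − T_wall⁴).
A = 4πr² = 0.04227 m²; T_body⁴ − T_wall⁴ = 6.818×10⁶ − 3.249×10⁷ = -2.567×10⁷ K⁴.
|P_net| = 0.97·5.67×10⁻⁸·0.04227·2.567×10⁷.

P_net ≈ 0.0597 W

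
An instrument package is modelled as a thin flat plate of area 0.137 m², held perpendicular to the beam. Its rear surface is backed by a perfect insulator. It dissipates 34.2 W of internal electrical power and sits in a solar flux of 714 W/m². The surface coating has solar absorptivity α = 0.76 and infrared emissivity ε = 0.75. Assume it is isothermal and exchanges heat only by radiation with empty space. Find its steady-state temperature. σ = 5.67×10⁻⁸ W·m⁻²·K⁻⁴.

At steady state, absorbed solar power + internal power = radiated power.
Absorbed: α·S·A_cross = 0.76·714·0.1370 = 74.34 W (cross-section A).
Total input = 74.34 + 34.2 = 108.5 W.
Radiated: εσ·A_surf·T⁴ with A_surf = A = 0.1370 m².
T⁴ = 108.5/(0.75·5.67×10⁻⁸·0.1370) = 1.863×10¹⁰ K⁴.

T ≈ 369 K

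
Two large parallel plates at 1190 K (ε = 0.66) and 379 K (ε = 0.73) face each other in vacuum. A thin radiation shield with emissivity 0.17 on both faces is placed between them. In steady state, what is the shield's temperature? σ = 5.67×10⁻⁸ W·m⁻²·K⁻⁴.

In steady state the net flux on the hot side equals that on the cold side.
σ(T₁⁴−T_s⁴)/D₁ = σ(T_s⁴−T₂⁴)/D₂, with D₁ = 1/ε₁+1/ε_s−1 = 6.398, D₂ = 1/ε_s+1/ε₂−1 = 6.252.
Solve for T_s⁴: T_s⁴ = (D₂·T₁⁴ + D₁·T₂⁴)/(D₁+D₂) = 1.002×10¹² K⁴.

T_s ≈ 1000 K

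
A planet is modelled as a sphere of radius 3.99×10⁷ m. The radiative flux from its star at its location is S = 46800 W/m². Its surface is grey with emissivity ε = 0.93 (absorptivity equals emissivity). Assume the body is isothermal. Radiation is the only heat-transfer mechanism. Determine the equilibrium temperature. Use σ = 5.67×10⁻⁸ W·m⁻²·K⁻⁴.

At equilibrium, absorbed power = emitted power.
Absorbing cross-section = πr² = 5.001×10¹⁵ m²; emitting surface = 4πr² = 2.001×10¹⁶ m² (ratio 4).
εS·A_cross = εσ·A_surf·T⁴  ⇒  T⁴ = S/(4σ)   (ε cancels).
T⁴ = 46800/(4·5.67×10⁻⁸) = 2.063×10¹¹ K⁴.
T = (2.063×10¹¹)^(1/4).

T ≈ 674 K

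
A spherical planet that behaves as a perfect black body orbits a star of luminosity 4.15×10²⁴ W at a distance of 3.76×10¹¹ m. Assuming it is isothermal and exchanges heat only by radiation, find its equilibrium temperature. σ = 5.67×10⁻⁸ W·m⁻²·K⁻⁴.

First find the stellar flux at distance d: S = L/(4πd²) = 4.15×10²⁴/(4π·(3.76×10¹¹)²) = 2.336 W/m².
For an isothermal sphere, absorbed (1−a)S·πr² = emitted σ·4πr²·T⁴, so T⁴ = (1−a)S/(4σ).
T⁴ = 1.00·2.336/(4·5.67×10⁻⁸) = 1.030×10⁷ K⁴.

T ≈ 56.7 K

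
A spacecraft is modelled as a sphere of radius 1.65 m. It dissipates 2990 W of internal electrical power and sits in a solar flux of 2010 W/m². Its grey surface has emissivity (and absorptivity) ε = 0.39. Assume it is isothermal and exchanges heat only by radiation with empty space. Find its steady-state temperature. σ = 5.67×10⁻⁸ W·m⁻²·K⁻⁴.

T ≈ 336 K

At steady state, absorbed solar power + internal power = radiated power.
Absorbed: α·S·A_cross = 0.39·2010·8.553 = 6705 W (cross-section πr²).
Total input = 6705 + 2990 = 9695 W.
Radiated: εσ·A_surf·T⁴ with A_surf = 4πr² = 34.21 m².
T⁴ = 9695/(0.39·5.67×10⁻⁸·34.21) = 1.281×10¹⁰ K⁴.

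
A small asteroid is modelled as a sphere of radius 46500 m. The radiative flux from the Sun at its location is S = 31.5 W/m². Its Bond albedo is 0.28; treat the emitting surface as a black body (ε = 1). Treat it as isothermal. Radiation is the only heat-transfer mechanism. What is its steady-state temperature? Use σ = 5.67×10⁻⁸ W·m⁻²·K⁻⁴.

T ≈ 100 K

At equilibrium, absorbed power = emitted power.
Absorbing cross-section = πr² = 6.793×10⁹ m²; emitting surface = 4πr² = 2.717×10¹⁰ m² (ratio 4).
(1−a)S·A_cross = εσ·A_surf·T⁴  ⇒  T⁴ = (1−a)S/(4σ).
T⁴ = 0.720·31.5/(4·5.67×10⁻⁸) = 1.000×10⁸ K⁴.
T = (1.000×10⁸)^(1/4).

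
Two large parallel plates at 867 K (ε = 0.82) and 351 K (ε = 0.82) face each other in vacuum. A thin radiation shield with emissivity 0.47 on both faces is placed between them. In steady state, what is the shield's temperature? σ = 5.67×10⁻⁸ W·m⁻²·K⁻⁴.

T_s ≈ 734 K

In steady state the net flux on the hot side equals that on the cold side.
σ(T₁⁴−T_s⁴)/D₁ = σ(T_s⁴−T₂⁴)/D₂, with D₁ = 1/ε₁+1/ε_s−1 = 2.347, D₂ = 1/ε_s+1/ε₂−1 = 2.347.
Solve for T_s⁴: T_s⁴ = (D₂·T₁⁴ + D₁·T₂⁴)/(D₁+D₂) = 2.901×10¹¹ K⁴.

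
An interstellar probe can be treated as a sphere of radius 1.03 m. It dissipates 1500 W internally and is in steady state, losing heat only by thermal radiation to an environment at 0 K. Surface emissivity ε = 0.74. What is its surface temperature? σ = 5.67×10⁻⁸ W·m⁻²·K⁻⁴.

T ≈ 228 K

Steady state: internal power = radiated power, P = εσA T⁴.
Radiating area A = 4πr² = 13.33 m².
T⁴ = P/(εσA) = 1500/(0.74·5.67×10⁻⁸·13.33) = 2.682×10⁹ K⁴.
T = (2.682×10⁹)^(1/4).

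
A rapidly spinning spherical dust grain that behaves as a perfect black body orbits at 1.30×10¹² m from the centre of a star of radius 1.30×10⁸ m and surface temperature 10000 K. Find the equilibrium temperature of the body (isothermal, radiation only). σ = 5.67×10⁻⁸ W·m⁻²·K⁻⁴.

The star's surface emits σT_*⁴; at distance d the flux is S = σT_*⁴(R_*/d)².
S = 5.67×10⁻⁸·(10000)⁴·(1.30×10⁸/1.30×10¹²)² = 5.670 W/m².
For an isothermal sphere T⁴ = (1−a)S/(4σ) = 2.500×10⁷ K⁴.

T ≈ 70.7 K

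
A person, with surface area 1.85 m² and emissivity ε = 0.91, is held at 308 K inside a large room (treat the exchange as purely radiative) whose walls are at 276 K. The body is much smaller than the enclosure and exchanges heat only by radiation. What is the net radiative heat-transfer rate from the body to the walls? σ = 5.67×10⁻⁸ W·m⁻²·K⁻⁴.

P_net ≈ 305 W

For a small grey body in a large enclosure: P_net = εσA(T_body⁴ − T_wall⁴).
A = 1.85 m²; T_body⁴ − T_wall⁴ = 8.999×10⁹ − 5.803×10⁹ = 3.196×10⁹ K⁴.
|P_net| = 0.91·5.67×10⁻⁸·1.850·3.196×10⁹.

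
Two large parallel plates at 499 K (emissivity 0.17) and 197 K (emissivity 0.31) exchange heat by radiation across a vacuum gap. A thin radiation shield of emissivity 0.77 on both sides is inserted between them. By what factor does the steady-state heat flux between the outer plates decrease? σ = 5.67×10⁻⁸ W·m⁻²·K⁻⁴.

Without shield: q₀ = σΔ(T⁴)/(1/ε₁+1/ε₂−1) with denominator 8.108.
With shield the two gaps are in series; the resistances add: (1/ε₁+1/ε_s−1)+(1/ε_s+1/ε₂−1) = 6.181+3.525 = 9.706.
Heat-flux ratio q₀/q = 9.706/8.108.

factor ≈ 1.20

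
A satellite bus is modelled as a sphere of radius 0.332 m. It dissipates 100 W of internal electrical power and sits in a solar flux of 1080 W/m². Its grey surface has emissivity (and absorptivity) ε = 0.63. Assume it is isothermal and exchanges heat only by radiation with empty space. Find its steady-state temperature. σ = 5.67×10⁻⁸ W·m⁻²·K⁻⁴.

T ≈ 287 K

At steady state, absorbed solar power + internal power = radiated power.
Absorbed: α·S·A_cross = 0.63·1080·0.3463 = 235.6 W (cross-section πr²).
Total input = 235.6 + 100 = 335.6 W.
Radiated: εσ·A_surf·T⁴ with A_surf = 4πr² = 1.385 m².
T⁴ = 335.6/(0.63·5.67×10⁻⁸·1.385) = 6.783×10⁹ K⁴.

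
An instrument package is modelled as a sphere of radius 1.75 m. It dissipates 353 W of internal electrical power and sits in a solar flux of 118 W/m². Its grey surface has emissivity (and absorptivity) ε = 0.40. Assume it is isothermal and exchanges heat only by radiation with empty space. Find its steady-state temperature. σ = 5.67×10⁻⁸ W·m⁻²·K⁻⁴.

At steady state, absorbed solar power + internal power = radiated power.
Absorbed: α·S·A_cross = 0.40·118·9.621 = 454.1 W (cross-section πr²).
Total input = 454.1 + 353 = 807.1 W.
Radiated: εσ·A_surf·T⁴ with A_surf = 4πr² = 38.48 m².
T⁴ = 807.1/(0.40·5.67×10⁻⁸·38.48) = 9.247×10⁸ K⁴.

T ≈ 174 K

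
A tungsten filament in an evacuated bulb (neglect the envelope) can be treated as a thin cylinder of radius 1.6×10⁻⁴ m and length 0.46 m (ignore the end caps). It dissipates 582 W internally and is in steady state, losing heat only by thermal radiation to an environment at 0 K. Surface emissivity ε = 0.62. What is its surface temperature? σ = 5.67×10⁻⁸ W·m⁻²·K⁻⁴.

T ≈ 2450 K

Steady state: internal power = radiated power, P = εσA T⁴.
Radiating area A = 2πrL = 4.624×10⁻⁴ m².
T⁴ = P/(εσA) = 582/(0.62·5.67×10⁻⁸·4.624×10⁻⁴) = 3.580×10¹³ K⁴.
T = (3.580×10¹³)^(1/4).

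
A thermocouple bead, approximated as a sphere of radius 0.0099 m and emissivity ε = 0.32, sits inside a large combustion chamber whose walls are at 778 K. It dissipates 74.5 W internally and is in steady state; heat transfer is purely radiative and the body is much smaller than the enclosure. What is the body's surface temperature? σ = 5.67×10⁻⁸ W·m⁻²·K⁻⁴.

For a small grey body in a large enclosure, net radiated power = εσA(T⁴ − T_w⁴).
Steady state: P = εσA(T⁴ − T_w⁴) with A = 4πr² = 0.001232 m².
T⁴ = P/(εσA) + T_w⁴ = 74.5/(0.32·5.67×10⁻⁸·0.001232) + (778)⁴
    = 3.334×10¹² + 3.664×10¹¹ = 3.700×10¹² K⁴.

T ≈ 1390 K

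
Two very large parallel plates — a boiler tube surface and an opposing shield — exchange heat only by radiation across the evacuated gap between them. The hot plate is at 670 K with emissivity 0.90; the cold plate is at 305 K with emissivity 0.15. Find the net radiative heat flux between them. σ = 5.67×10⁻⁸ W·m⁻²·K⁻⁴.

q ≈ 1610 W/m²

For two infinite grey parallel plates, q = σ(T₁⁴ − T₂⁴)/(1/ε₁ + 1/ε₂ − 1).
T₁⁴ − T₂⁴ = 2.015×10¹¹ − 8.654×10⁹ = 1.929×10¹¹ K⁴.
1/ε₁ + 1/ε₂ − 1 = 1.111 + 6.667 − 1 = 6.778.
q = 5.67×10⁻⁸ × 1.929×10¹¹ / 6.778.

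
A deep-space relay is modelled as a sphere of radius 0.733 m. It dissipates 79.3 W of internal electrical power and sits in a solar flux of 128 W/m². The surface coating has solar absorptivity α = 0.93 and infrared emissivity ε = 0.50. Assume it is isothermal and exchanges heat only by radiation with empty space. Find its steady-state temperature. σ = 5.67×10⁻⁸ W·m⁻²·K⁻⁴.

At steady state, absorbed solar power + internal power = radiated power.
Absorbed: α·S·A_cross = 0.93·128·1.688 = 200.9 W (cross-section πr²).
Total input = 200.9 + 79.3 = 280.2 W.
Radiated: εσ·A_surf·T⁴ with A_surf = 4πr² = 6.752 m².
T⁴ = 280.2/(0.50·5.67×10⁻⁸·6.752) = 1.464×10⁹ K⁴.

T ≈ 196 K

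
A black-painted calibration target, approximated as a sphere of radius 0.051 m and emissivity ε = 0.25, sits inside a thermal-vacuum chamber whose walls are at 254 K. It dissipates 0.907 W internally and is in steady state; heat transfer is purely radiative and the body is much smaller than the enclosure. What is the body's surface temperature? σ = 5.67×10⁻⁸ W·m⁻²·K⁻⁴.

T ≈ 280 K

For a small grey body in a large enclosure, net radiated power = εσA(T⁴ − T_w⁴).
Steady state: P = εσA(T⁴ − T_w⁴) with A = 4πr² = 0.03269 m².
T⁴ = P/(εσA) + T_w⁴ = 0.907/(0.25·5.67×10⁻⁸·0.03269) + (254)⁴
    = 1.958×10⁹ + 4.162×10⁹ = 6.120×10⁹ K⁴.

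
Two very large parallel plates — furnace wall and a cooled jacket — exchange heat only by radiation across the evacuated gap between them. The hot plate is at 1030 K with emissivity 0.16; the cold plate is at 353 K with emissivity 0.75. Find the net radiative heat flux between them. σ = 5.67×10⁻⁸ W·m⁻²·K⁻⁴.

For two infinite grey parallel plates, q = σ(T₁⁴ − T₂⁴)/(1/ε₁ + 1/ε₂ − 1).
T₁⁴ − T₂⁴ = 1.126×10¹² − 1.553×10¹⁰ = 1.110×10¹² K⁴.
1/ε₁ + 1/ε₂ − 1 = 6.250 + 1.333 − 1 = 6.583.
q = 5.67×10⁻⁸ × 1.110×10¹² / 6.583.

q ≈ 9560 W/m²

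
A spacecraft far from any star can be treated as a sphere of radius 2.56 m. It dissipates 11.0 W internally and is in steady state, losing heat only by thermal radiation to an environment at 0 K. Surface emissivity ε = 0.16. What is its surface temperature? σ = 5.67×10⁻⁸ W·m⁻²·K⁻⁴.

Steady state: internal power = radiated power, P = εσA T⁴.
Radiating area A = 4πr² = 82.35 m².
T⁴ = P/(εσA) = 11.0/(0.16·5.67×10⁻⁸·82.35) = 1.472×10⁷ K⁴.
T = (1.472×10⁷)^(1/4).

T ≈ 61.9 K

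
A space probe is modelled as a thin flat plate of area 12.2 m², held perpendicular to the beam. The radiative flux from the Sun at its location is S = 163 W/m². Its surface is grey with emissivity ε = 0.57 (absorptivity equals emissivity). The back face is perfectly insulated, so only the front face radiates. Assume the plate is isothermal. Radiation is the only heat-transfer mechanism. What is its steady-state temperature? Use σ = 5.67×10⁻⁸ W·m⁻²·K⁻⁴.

T ≈ 232 K

At equilibrium, absorbed power = emitted power.
Absorbing cross-section = A = 12.20 m²; emitting surface = A = 12.20 m² (ratio 1).
εS·A_cross = εσ·A_surf·T⁴  ⇒  T⁴ = S/(1σ)   (ε cancels).
T⁴ = 163/(1·5.67×10⁻⁸) = 2.875×10⁹ K⁴.
T = (2.875×10⁹)^(1/4).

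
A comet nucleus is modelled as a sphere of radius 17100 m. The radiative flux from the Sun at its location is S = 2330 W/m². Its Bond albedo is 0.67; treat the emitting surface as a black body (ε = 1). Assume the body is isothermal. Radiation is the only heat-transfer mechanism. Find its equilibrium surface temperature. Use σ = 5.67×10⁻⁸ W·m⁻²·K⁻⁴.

T ≈ 241 K

At equilibrium, absorbed power = emitted power.
Absorbing cross-section = πr² = 9.186×10⁸ m²; emitting surface = 4πr² = 3.675×10⁹ m² (ratio 4).
(1−a)S·A_cross = εσ·A_surf·T⁴  ⇒  T⁴ = (1−a)S/(4σ).
T⁴ = 0.330·2330/(4·5.67×10⁻⁸) = 3.390×10⁹ K⁴.
T = (3.390×10⁹)^(1/4).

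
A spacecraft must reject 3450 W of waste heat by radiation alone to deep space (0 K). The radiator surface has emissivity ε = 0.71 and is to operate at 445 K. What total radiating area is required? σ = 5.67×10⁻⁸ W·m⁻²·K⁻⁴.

P = εσA T⁴ ⇒ A = P/(εσT⁴).
T⁴ = 3.921×10¹⁰ K⁴.
A = 3450/(0.71 × 5.67×10⁻⁸ × 3.921×10¹⁰).

A ≈ 2.19 m²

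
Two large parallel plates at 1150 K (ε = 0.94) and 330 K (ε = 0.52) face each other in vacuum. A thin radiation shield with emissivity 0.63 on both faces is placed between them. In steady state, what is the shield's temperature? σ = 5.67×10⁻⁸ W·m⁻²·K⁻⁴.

In steady state the net flux on the hot side equals that on the cold side.
σ(T₁⁴−T_s⁴)/D₁ = σ(T_s⁴−T₂⁴)/D₂, with D₁ = 1/ε₁+1/ε_s−1 = 1.651, D₂ = 1/ε_s+1/ε₂−1 = 2.510.
Solve for T_s⁴: T_s⁴ = (D₂·T₁⁴ + D₁·T₂⁴)/(D₁+D₂) = 1.060×10¹² K⁴.

T_s ≈ 1010 K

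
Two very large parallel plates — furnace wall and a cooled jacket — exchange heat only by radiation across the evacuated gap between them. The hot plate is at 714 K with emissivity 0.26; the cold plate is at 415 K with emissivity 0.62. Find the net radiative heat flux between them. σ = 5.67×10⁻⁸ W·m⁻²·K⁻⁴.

q ≈ 2930 W/m²

For two infinite grey parallel plates, q = σ(T₁⁴ − T₂⁴)/(1/ε₁ + 1/ε₂ − 1).
T₁⁴ − T₂⁴ = 2.599×10¹¹ − 2.966×10¹⁰ = 2.302×10¹¹ K⁴.
1/ε₁ + 1/ε₂ − 1 = 3.846 + 1.613 − 1 = 4.459.
q = 5.67×10⁻⁸ × 2.302×10¹¹ / 4.459.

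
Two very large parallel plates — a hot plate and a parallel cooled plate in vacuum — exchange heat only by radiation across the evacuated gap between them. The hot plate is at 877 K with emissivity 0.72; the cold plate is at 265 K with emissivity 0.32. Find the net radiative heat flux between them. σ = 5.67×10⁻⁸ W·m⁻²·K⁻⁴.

For two infinite grey parallel plates, q = σ(T₁⁴ − T₂⁴)/(1/ε₁ + 1/ε₂ − 1).
T₁⁴ − T₂⁴ = 5.916×10¹¹ − 4.932×10⁹ = 5.866×10¹¹ K⁴.
1/ε₁ + 1/ε₂ − 1 = 1.389 + 3.125 − 1 = 3.514.
q = 5.67×10⁻⁸ × 5.866×10¹¹ / 3.514.

q ≈ 9470 W/m²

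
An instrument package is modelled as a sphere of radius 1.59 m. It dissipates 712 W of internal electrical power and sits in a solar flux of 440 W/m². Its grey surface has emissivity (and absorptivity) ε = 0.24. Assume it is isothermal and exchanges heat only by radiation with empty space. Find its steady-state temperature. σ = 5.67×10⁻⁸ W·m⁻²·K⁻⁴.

T ≈ 245 K

At steady state, absorbed solar power + internal power = radiated power.
Absorbed: α·S·A_cross = 0.24·440·7.942 = 838.7 W (cross-section πr²).
Total input = 838.7 + 712 = 1551 W.
Radiated: εσ·A_surf·T⁴ with A_surf = 4πr² = 31.77 m².
T⁴ = 1551/(0.24·5.67×10⁻⁸·31.77) = 3.587×10⁹ K⁴.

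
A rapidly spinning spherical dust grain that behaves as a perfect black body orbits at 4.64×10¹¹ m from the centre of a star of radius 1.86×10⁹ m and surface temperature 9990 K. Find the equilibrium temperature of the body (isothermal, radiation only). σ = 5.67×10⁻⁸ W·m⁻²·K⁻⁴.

T ≈ 447 K

The star's surface emits σT_*⁴; at distance d the flux is S = σT_*⁴(R_*/d)².
S = 5.67×10⁻⁸·(9990)⁴·(1.86×10⁹/4.64×10¹¹)² = 9075 W/m².
For an isothermal sphere T⁴ = (1−a)S/(4σ) = 4.001×10¹⁰ K⁴.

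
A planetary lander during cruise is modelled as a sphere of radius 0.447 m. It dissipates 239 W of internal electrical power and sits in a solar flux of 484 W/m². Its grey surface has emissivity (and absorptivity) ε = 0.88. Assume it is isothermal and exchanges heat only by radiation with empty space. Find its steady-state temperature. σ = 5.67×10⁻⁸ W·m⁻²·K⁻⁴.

T ≈ 252 K

At steady state, absorbed solar power + internal power = radiated power.
Absorbed: α·S·A_cross = 0.88·484·0.6277 = 267.4 W (cross-section πr²).
Total input = 267.4 + 239 = 506.4 W.
Radiated: εσ·A_surf·T⁴ with A_surf = 4πr² = 2.511 m².
T⁴ = 506.4/(0.88·5.67×10⁻⁸·2.511) = 4.042×10⁹ K⁴.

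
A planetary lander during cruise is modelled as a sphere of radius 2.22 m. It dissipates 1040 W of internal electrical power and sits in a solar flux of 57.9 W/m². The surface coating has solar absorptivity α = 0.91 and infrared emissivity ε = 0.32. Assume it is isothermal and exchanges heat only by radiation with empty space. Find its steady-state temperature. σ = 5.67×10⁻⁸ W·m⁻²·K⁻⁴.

T ≈ 202 K

At steady state, absorbed solar power + internal power = radiated power.
Absorbed: α·S·A_cross = 0.91·57.9·15.48 = 815.8 W (cross-section πr²).
Total input = 815.8 + 1040 = 1856 W.
Radiated: εσ·A_surf·T⁴ with A_surf = 4πr² = 61.93 m².
T⁴ = 1856/(0.32·5.67×10⁻⁸·61.93) = 1.652×10⁹ K⁴.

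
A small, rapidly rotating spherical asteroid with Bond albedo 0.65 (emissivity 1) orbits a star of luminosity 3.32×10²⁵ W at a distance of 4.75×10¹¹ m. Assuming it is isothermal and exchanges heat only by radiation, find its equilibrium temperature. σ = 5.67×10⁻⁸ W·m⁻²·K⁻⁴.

T ≈ 65.2 K

First find the stellar flux at distance d: S = L/(4πd²) = 3.32×10²⁵/(4π·(4.75×10¹¹)²) = 11.71 W/m².
For an isothermal sphere, absorbed (1−a)S·πr² = emitted σ·4πr²·T⁴, so T⁴ = (1−a)S/(4σ).
T⁴ = 0.350·11.71/(4·5.67×10⁻⁸) = 1.807×10⁷ K⁴.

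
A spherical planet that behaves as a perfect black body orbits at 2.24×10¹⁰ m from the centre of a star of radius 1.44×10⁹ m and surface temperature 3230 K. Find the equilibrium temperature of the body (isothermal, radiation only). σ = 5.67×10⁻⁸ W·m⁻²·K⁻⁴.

T ≈ 579 K

The star's surface emits σT_*⁴; at distance d the flux is S = σT_*⁴(R_*/d)².
S = 5.67×10⁻⁸·(3230)⁴·(1.44×10⁹/2.24×10¹⁰)² = 25500 W/m².
For an isothermal sphere T⁴ = (1−a)S/(4σ) = 1.125×10¹¹ K⁴.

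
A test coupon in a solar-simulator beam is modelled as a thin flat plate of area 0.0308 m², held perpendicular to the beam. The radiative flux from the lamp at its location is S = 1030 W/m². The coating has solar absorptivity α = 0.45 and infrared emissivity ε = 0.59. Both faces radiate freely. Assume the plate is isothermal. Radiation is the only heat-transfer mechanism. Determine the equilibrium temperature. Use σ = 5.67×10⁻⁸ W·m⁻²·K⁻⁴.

T ≈ 289 K

At equilibrium, absorbed power = emitted power.
Absorbing cross-section = A = 0.03080 m²; emitting surface = 2A = 0.06160 m² (ratio 2).
αS·A_cross = εσ·A_surf·T⁴  ⇒  T⁴ = αS/(ε·2σ).
T⁴ = 0.450·1030/(0.59·2·5.67×10⁻⁸) = 6.928×10⁹ K⁴.
T = (6.928×10⁹)^(1/4).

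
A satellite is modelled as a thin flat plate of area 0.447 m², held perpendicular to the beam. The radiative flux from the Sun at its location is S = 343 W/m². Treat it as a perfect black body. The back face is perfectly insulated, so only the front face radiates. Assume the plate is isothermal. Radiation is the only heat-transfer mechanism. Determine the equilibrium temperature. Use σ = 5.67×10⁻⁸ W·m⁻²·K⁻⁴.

At equilibrium, absorbed power = emitted power.
Absorbing cross-section = A = 0.4470 m²; emitting surface = A = 0.4470 m² (ratio 1).
S·A_cross = εσ·A_surf·T⁴  ⇒  T⁴ = S/(1σ).
T⁴ = 1.00·343/(1·5.67×10⁻⁸) = 6.049×10⁹ K⁴.
T = (6.049×10⁹)^(1/4).

T ≈ 279 K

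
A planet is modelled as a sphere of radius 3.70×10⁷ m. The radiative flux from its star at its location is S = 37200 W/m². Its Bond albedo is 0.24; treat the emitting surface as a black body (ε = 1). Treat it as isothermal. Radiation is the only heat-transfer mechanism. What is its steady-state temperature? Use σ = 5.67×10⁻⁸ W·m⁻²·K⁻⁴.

T ≈ 594 K

At equilibrium, absorbed power = emitted power.
Absorbing cross-section = πr² = 4.301×10¹⁵ m²; emitting surface = 4πr² = 1.720×10¹⁶ m² (ratio 4).
(1−a)S·A_cross = εσ·A_surf·T⁴  ⇒  T⁴ = (1−a)S/(4σ).
T⁴ = 0.760·37200/(4·5.67×10⁻⁸) = 1.247×10¹¹ K⁴.
T = (1.247×10¹¹)^(1/4).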